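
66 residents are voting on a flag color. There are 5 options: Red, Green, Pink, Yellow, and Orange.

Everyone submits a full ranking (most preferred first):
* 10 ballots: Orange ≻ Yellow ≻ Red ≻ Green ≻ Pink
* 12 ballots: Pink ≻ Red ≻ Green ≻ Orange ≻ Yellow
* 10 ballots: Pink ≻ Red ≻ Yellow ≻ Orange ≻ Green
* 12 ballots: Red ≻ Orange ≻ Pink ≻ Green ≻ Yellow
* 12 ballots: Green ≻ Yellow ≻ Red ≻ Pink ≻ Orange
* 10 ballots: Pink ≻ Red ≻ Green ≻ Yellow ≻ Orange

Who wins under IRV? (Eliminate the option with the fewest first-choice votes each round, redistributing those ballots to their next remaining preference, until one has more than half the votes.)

Round 1: Red 12, Green 12, Pink 32, Yellow 0, Orange 10. Yellow eliminated.
Round 2: Red 12, Green 12, Pink 32, Orange 10. Orange eliminated.
Round 3: Red 22, Green 12, Pink 32. Green eliminated.
Round 4: Red 34, Pink 32. Red has a majority (≥34).

Red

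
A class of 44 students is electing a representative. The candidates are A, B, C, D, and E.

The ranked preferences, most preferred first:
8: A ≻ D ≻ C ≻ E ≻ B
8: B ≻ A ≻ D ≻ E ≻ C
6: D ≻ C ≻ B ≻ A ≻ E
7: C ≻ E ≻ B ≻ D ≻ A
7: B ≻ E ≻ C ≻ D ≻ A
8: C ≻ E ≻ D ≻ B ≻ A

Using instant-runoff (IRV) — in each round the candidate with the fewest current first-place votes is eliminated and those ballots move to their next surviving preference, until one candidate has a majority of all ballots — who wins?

C

Round 1: A 8, B 15, C 15, D 6, E 0. E eliminated.
Round 2: A 8, B 15, C 15, D 6. D eliminated.
Round 3: A 8, B 15, C 21. A eliminated.
Round 4: B 15, C 29. C has a majority (≥23).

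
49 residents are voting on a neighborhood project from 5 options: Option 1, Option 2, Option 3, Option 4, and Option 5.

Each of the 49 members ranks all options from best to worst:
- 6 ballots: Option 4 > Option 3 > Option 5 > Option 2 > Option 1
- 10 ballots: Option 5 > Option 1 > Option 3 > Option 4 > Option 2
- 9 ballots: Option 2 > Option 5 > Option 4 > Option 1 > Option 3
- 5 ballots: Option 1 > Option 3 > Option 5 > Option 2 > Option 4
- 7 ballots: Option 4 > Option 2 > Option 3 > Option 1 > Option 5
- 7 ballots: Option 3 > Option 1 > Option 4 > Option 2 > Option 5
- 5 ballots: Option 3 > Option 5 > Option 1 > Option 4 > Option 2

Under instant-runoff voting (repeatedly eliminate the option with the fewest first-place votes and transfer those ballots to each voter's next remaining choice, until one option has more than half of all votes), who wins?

Option 3

Round 1: Option 1 5, Option 2 9, Option 3 12, Option 4 13, Option 5 10. Option 1 eliminated.
Round 2: Option 2 9, Option 3 17, Option 4 13, Option 5 10. Option 2 eliminated.
Round 3: Option 3 17, Option 4 13, Option 5 19. Option 4 eliminated.
Round 4: Option 3 30, Option 5 19. Option 3 has a majority (≥25).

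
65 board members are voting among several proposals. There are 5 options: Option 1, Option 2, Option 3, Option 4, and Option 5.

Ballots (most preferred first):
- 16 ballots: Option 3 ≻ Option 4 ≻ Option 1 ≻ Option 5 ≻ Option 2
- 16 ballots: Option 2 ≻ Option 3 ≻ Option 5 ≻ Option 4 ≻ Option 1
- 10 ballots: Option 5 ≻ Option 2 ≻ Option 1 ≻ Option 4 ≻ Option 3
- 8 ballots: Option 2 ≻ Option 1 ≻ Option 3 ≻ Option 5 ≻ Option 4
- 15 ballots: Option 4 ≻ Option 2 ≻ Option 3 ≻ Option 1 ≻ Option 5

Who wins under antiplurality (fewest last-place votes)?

Option 4

Last-place votes: Option 1 16, Option 2 16, Option 3 10, Option 4 8, Option 5 15.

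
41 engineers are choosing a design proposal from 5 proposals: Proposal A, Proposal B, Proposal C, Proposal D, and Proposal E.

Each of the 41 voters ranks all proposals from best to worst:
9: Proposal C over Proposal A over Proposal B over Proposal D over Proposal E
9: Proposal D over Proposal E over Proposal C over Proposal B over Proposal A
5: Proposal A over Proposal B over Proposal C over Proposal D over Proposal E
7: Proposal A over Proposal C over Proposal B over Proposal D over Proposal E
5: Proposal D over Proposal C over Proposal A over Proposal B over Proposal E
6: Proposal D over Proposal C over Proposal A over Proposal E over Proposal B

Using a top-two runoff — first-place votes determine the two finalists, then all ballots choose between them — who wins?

Proposal A

Round 1 first-place votes: Proposal A 12, Proposal B 0, Proposal C 9, Proposal D 20, Proposal E 0. Proposal D and Proposal A advance.
Runoff: Proposal D is ranked above Proposal A on 20 ballots, Proposal A above Proposal D on 21.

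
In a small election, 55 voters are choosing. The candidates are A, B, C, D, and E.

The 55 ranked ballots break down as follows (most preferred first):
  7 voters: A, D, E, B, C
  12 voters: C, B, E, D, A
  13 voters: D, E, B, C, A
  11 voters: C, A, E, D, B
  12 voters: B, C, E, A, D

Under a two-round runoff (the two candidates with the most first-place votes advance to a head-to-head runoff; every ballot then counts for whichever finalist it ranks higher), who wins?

C

Round 1 first-place votes: A 7, B 12, C 23, D 13, E 0. C and D advance.
Runoff: C is ranked above D on 35 ballots, D above C on 20.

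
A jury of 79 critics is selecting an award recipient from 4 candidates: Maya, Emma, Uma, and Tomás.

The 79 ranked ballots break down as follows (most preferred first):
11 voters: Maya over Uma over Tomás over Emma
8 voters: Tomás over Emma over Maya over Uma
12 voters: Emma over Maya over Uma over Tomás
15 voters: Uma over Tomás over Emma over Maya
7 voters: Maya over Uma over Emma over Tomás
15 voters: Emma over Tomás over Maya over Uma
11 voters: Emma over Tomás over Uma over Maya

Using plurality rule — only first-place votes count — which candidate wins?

Emma

First-place votes: Maya 18, Emma 38, Uma 15, Tomás 8.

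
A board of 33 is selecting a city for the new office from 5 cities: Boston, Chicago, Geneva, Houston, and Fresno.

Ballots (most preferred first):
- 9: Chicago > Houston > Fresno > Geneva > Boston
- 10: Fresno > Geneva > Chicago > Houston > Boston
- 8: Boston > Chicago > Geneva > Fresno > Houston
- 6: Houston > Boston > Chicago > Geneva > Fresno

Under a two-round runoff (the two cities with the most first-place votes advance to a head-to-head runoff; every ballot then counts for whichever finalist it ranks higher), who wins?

Chicago

Round 1 first-place votes: Boston 8, Chicago 9, Geneva 0, Houston 6, Fresno 10. Fresno and Chicago advance.
Runoff: Fresno is ranked above Chicago on 10 ballots, Chicago above Fresno on 23.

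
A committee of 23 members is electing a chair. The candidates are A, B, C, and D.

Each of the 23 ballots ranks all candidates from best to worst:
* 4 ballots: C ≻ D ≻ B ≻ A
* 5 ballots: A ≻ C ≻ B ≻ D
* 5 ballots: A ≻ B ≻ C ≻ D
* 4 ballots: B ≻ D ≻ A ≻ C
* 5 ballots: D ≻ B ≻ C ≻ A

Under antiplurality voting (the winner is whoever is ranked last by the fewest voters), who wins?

Last-place votes: A 9, B 0, C 4, D 10.

B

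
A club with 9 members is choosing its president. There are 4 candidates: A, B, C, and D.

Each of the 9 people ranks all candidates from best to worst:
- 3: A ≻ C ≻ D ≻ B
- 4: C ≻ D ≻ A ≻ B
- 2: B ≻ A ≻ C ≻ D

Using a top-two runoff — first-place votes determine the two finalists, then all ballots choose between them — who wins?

Round 1 first-place votes: A 3, B 2, C 4, D 0. C and A advance.
Runoff: C is ranked above A on 4 ballots, A above C on 5.

A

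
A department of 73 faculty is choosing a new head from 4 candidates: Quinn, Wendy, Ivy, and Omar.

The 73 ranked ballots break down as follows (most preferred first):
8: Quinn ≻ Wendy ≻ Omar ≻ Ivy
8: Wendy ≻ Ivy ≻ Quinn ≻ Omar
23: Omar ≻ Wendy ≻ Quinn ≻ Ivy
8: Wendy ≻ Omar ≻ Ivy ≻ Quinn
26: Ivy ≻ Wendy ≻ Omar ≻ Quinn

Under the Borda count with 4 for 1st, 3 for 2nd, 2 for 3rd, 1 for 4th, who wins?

Wendy

Quinn: 8×4 + 8×2 + 23×2 + 8×1 + 26×1 = 128
Wendy: 8×3 + 8×4 + 23×3 + 8×4 + 26×3 = 235
Ivy: 8×1 + 8×3 + 23×1 + 8×2 + 26×4 = 175
Omar: 8×2 + 8×1 + 23×4 + 8×3 + 26×2 = 192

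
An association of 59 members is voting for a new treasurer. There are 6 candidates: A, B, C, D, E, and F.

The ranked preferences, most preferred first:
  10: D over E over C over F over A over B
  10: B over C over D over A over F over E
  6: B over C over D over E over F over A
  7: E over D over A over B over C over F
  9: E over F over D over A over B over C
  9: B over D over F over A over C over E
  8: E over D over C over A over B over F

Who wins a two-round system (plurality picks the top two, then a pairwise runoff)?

Round 1 first-place votes: A 0, B 25, C 0, D 10, E 24, F 0. B and E advance.
Runoff: B is ranked above E on 25 ballots, E above B on 34.

E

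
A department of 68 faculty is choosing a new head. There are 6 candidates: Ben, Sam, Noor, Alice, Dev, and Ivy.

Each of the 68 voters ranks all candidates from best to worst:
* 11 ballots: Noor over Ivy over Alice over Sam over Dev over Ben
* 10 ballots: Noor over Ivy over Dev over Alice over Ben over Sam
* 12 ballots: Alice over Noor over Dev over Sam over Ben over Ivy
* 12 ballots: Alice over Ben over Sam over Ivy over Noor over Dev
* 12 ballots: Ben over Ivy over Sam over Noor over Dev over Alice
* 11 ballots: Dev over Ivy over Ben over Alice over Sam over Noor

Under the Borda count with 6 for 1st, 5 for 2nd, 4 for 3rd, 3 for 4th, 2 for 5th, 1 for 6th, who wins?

Ivy

Ben: 11×1 + 10×2 + 12×2 + 12×5 + 12×6 + 11×4 = 231
Sam: 11×3 + 10×1 + 12×3 + 12×4 + 12×4 + 11×2 = 197
Noor: 11×6 + 10×6 + 12×5 + 12×2 + 12×3 + 11×1 = 257
Alice: 11×4 + 10×3 + 12×6 + 12×6 + 12×1 + 11×3 = 263
Dev: 11×2 + 10×4 + 12×4 + 12×1 + 12×2 + 11×6 = 212
Ivy: 11×5 + 10×5 + 12×1 + 12×3 + 12×5 + 11×5 = 268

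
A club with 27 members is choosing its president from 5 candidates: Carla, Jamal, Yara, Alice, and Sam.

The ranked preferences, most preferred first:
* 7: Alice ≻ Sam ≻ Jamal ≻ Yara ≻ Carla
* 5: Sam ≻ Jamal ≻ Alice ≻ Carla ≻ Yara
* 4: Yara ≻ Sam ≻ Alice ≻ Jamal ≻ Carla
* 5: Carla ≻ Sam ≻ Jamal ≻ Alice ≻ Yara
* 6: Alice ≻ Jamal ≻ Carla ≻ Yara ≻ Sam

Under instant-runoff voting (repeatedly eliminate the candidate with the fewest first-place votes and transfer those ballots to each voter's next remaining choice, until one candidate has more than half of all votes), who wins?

Sam

Round 1: Carla 5, Jamal 0, Yara 4, Alice 13, Sam 5. Jamal eliminated.
Round 2: Carla 5, Yara 4, Alice 13, Sam 5. Yara eliminated.
Round 3: Carla 5, Alice 13, Sam 9. Carla eliminated.
Round 4: Alice 13, Sam 14. Sam has a majority (≥14).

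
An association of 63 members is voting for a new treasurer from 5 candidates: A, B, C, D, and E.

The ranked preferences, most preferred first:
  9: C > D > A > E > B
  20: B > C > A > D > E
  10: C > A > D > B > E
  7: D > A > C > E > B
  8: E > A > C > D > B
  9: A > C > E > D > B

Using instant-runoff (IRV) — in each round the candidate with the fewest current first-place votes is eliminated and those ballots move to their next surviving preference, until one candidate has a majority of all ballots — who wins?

A

Round 1: A 9, B 20, C 19, D 7, E 8. D eliminated.
Round 2: A 16, B 20, C 19, E 8. E eliminated.
Round 3: A 24, B 20, C 19. C eliminated.
Round 4: A 43, B 20. A has a majority (≥32).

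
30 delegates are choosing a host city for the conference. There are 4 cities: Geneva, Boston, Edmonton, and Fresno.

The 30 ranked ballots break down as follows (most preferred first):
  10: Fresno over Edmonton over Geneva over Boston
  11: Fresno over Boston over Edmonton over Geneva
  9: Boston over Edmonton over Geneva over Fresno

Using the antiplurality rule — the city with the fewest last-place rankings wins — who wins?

Last-place votes: Geneva 11, Boston 10, Edmonton 0, Fresno 9.

Edmonton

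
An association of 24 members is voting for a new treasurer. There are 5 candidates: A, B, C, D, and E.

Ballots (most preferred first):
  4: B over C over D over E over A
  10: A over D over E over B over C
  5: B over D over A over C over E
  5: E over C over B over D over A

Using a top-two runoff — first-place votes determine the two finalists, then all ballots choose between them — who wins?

Round 1 first-place votes: A 10, B 9, C 0, D 0, E 5. A and B advance.
Runoff: A is ranked above B on 10 ballots, B above A on 14.

B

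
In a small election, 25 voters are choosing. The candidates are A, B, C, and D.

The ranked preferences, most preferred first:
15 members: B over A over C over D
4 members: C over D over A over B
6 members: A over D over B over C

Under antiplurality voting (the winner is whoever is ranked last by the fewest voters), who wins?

Last-place votes: A 0, B 4, C 6, D 15.

A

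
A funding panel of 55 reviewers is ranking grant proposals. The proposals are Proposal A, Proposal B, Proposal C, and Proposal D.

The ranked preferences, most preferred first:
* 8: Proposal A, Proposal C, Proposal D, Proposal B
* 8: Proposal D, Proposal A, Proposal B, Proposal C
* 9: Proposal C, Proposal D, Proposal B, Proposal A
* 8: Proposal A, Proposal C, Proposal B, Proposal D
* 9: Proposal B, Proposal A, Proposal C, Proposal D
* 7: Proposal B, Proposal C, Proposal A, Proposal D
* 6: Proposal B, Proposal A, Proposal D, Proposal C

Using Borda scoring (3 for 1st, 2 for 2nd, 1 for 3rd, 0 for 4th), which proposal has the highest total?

Proposal A: 8×3 + 8×2 + 9×0 + 8×3 + 9×2 + 7×1 + 6×2 = 101
Proposal B: 8×0 + 8×1 + 9×1 + 8×1 + 9×3 + 7×3 + 6×3 = 91
Proposal C: 8×2 + 8×0 + 9×3 + 8×2 + 9×1 + 7×2 + 6×0 = 82
Proposal D: 8×1 + 8×3 + 9×2 + 8×0 + 9×0 + 7×0 + 6×1 = 56

Proposal A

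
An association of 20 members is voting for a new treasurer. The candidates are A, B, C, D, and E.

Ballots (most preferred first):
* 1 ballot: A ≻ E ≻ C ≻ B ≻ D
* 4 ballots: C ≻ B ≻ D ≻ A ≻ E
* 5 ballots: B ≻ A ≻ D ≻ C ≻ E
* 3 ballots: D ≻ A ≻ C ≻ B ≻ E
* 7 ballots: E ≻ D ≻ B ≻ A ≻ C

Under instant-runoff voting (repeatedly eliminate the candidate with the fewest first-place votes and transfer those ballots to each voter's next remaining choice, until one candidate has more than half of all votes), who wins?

Round 1: A 1, B 5, C 4, D 3, E 7. A eliminated.
Round 2: B 5, C 4, D 3, E 8. D eliminated.
Round 3: B 5, C 7, E 8. B eliminated.
Round 4: C 12, E 8. C has a majority (≥11).

C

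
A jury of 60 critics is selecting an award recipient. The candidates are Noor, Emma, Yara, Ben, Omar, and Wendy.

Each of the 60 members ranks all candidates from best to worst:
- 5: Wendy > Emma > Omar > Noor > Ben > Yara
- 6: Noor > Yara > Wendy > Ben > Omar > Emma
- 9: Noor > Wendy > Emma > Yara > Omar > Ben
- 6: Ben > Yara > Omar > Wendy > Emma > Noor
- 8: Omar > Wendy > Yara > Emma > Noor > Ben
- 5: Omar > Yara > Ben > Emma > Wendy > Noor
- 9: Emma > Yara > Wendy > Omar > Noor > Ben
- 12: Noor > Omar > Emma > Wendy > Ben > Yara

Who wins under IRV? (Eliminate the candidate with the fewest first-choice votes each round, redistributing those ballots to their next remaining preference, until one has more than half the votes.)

Omar

Round 1: Noor 27, Emma 9, Yara 0, Ben 6, Omar 13, Wendy 5. Yara eliminated.
Round 2: Noor 27, Emma 9, Ben 6, Omar 13, Wendy 5. Wendy eliminated.
Round 3: Noor 27, Emma 14, Ben 6, Omar 13. Ben eliminated.
Round 4: Noor 27, Emma 14, Omar 19. Emma eliminated.
Round 5: Noor 27, Omar 33. Omar has a majority (≥31).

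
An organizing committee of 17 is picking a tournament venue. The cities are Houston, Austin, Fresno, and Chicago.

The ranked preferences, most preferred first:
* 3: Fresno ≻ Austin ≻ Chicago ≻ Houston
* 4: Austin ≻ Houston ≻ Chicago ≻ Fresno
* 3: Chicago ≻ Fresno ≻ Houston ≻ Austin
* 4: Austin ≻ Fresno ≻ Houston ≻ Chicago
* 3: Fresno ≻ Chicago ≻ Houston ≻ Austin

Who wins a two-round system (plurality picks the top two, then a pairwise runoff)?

Round 1 first-place votes: Houston 0, Austin 8, Fresno 6, Chicago 3. Austin and Fresno advance.
Runoff: Austin is ranked above Fresno on 8 ballots, Fresno above Austin on 9.

Fresno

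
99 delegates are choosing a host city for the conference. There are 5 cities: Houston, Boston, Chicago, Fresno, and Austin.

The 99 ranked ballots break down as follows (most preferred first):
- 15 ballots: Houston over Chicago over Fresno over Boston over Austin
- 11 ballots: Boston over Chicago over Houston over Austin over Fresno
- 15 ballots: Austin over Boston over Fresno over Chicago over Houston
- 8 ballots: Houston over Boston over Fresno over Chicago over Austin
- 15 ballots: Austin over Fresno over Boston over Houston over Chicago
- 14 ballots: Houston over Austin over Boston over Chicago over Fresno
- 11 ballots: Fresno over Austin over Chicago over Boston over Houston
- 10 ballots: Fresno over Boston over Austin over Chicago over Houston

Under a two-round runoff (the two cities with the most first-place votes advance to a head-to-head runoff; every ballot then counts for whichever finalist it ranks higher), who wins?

Round 1 first-place votes: Houston 37, Boston 11, Chicago 0, Fresno 21, Austin 30. Houston and Austin advance.
Runoff: Houston is ranked above Austin on 48 ballots, Austin above Houston on 51.

Austin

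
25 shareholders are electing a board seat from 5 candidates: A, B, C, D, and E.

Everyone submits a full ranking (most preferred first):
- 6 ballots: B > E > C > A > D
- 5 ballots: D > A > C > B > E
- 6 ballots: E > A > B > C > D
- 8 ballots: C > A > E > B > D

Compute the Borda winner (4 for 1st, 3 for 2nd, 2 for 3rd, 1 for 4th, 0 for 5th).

A

A: 6×1 + 5×3 + 6×3 + 8×3 = 63
B: 6×4 + 5×1 + 6×2 + 8×1 = 49
C: 6×2 + 5×2 + 6×1 + 8×4 = 60
D: 6×0 + 5×4 + 6×0 + 8×0 = 20
E: 6×3 + 5×0 + 6×4 + 8×2 = 58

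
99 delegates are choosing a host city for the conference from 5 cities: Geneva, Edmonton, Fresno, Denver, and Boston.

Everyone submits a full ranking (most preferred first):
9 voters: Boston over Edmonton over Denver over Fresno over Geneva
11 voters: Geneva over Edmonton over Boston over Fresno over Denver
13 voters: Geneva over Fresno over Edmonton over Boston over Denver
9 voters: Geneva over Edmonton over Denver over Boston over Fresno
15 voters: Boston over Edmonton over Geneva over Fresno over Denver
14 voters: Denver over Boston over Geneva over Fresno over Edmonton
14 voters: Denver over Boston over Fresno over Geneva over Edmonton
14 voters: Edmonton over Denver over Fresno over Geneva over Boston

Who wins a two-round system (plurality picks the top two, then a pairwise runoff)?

Round 1 first-place votes: Geneva 33, Edmonton 14, Fresno 0, Denver 28, Boston 24. Geneva and Denver advance.
Runoff: Geneva is ranked above Denver on 48 ballots, Denver above Geneva on 51.

Denver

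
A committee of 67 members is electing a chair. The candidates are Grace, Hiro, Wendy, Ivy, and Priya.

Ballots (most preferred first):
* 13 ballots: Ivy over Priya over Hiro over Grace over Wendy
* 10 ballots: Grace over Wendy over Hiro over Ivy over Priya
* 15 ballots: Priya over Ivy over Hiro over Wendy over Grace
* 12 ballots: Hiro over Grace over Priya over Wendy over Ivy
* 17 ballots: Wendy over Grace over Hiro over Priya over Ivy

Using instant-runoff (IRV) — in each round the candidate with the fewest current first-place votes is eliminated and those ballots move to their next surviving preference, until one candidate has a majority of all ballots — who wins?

Priya

Round 1: Grace 10, Hiro 12, Wendy 17, Ivy 13, Priya 15. Grace eliminated.
Round 2: Hiro 12, Wendy 27, Ivy 13, Priya 15. Hiro eliminated.
Round 3: Wendy 27, Ivy 13, Priya 27. Ivy eliminated.
Round 4: Wendy 27, Priya 40. Priya has a majority (≥34).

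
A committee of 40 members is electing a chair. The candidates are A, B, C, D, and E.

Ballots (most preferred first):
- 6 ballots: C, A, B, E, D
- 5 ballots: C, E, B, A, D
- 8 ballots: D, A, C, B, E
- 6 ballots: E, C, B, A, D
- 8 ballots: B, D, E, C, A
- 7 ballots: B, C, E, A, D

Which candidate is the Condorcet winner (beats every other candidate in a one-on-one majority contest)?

C vs A: 32–8
C vs B: 25–15
C vs D: 24–16
C vs E: 26–14
C beats every other candidate.

C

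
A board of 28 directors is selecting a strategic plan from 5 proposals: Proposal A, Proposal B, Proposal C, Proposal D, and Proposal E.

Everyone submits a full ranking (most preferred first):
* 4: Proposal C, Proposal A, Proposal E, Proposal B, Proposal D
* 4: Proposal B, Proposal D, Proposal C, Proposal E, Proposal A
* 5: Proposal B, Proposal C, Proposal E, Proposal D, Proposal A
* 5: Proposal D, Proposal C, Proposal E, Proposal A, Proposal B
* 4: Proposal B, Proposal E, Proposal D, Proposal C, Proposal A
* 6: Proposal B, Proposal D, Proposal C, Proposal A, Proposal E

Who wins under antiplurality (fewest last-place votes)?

Proposal C

Last-place votes: Proposal A 13, Proposal B 5, Proposal C 0, Proposal D 4, Proposal E 6.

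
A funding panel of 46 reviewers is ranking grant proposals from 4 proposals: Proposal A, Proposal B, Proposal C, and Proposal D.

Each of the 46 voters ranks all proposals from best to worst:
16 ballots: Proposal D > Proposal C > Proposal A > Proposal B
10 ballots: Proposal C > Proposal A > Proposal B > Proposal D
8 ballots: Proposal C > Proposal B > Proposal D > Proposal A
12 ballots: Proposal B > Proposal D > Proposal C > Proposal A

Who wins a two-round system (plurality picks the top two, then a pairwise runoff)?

Round 1 first-place votes: Proposal A 0, Proposal B 12, Proposal C 18, Proposal D 16. Proposal C and Proposal D advance.
Runoff: Proposal C is ranked above Proposal D on 18 ballots, Proposal D above Proposal C on 28.

Proposal D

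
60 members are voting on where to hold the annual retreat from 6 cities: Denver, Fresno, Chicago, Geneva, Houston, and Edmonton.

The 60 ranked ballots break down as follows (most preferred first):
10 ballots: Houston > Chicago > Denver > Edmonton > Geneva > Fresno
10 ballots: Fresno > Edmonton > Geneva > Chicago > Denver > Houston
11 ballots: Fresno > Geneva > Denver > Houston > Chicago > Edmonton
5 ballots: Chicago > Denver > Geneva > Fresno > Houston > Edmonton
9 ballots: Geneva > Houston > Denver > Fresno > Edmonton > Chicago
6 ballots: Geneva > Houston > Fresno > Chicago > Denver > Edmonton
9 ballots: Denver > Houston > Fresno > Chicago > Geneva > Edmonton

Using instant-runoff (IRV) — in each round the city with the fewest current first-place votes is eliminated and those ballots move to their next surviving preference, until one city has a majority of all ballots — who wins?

Round 1: Denver 9, Fresno 21, Chicago 5, Geneva 15, Houston 10, Edmonton 0. Edmonton eliminated.
Round 2: Denver 9, Fresno 21, Chicago 5, Geneva 15, Houston 10. Chicago eliminated.
Round 3: Denver 14, Fresno 21, Geneva 15, Houston 10. Houston eliminated.
Round 4: Denver 24, Fresno 21, Geneva 15. Geneva eliminated.
Round 5: Denver 33, Fresno 27. Denver has a majority (≥31).

Denver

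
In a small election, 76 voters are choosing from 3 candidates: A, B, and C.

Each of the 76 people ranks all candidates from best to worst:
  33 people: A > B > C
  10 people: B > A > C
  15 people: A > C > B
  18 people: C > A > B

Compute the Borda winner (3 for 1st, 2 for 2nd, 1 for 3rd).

A: 33×3 + 10×2 + 15×3 + 18×2 = 200
B: 33×2 + 10×3 + 15×1 + 18×1 = 129
C: 33×1 + 10×1 + 15×2 + 18×3 = 127

A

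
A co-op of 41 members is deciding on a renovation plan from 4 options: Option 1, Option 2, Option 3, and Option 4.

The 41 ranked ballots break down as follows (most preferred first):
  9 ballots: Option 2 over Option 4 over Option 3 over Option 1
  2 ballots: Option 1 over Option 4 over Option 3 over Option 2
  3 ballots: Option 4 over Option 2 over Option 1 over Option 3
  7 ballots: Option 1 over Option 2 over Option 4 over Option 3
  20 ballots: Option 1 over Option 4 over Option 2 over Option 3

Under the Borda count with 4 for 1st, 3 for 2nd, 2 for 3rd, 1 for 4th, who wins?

Option 1: 9×1 + 2×4 + 3×2 + 7×4 + 20×4 = 131
Option 2: 9×4 + 2×1 + 3×3 + 7×3 + 20×2 = 108
Option 3: 9×2 + 2×2 + 3×1 + 7×1 + 20×1 = 52
Option 4: 9×3 + 2×3 + 3×4 + 7×2 + 20×3 = 119

Option 1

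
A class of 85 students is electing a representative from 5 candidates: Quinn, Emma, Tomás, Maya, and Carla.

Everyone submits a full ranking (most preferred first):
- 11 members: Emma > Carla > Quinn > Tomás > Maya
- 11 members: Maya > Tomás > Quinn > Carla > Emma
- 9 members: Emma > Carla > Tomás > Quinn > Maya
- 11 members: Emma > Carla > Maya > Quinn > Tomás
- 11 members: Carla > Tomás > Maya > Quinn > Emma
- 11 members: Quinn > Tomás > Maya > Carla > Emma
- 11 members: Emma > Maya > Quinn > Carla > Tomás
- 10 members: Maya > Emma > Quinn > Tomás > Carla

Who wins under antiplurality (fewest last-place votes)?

Last-place votes: Quinn 0, Emma 33, Tomás 22, Maya 20, Carla 10.

Quinn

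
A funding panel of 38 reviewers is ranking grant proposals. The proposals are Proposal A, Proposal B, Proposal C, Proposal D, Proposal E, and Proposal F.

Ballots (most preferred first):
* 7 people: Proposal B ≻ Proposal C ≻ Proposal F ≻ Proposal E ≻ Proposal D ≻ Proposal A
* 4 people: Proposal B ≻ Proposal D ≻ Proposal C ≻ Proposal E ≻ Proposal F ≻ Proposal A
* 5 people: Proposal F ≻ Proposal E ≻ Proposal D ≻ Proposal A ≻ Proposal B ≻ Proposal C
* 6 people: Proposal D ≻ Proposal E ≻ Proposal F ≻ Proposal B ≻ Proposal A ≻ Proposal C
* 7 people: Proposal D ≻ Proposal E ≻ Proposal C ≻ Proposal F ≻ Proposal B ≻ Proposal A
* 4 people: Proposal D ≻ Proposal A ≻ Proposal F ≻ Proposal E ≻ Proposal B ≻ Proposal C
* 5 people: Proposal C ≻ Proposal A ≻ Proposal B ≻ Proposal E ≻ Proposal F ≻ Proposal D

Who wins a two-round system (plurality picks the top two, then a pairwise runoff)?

Round 1 first-place votes: Proposal A 0, Proposal B 11, Proposal C 5, Proposal D 17, Proposal E 0, Proposal F 5. Proposal D and Proposal B advance.
Runoff: Proposal D is ranked above Proposal B on 22 ballots, Proposal B above Proposal D on 16.

Proposal D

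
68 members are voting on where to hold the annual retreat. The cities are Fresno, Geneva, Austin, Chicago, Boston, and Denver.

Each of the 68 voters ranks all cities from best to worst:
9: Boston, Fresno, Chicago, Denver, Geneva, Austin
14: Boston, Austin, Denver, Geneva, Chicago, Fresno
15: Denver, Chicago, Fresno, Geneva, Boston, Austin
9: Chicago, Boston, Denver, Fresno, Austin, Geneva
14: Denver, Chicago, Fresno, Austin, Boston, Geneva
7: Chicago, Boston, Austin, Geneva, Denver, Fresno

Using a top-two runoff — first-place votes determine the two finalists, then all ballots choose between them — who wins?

Round 1 first-place votes: Fresno 0, Geneva 0, Austin 0, Chicago 16, Boston 23, Denver 29. Denver and Boston advance.
Runoff: Denver is ranked above Boston on 29 ballots, Boston above Denver on 39.

Boston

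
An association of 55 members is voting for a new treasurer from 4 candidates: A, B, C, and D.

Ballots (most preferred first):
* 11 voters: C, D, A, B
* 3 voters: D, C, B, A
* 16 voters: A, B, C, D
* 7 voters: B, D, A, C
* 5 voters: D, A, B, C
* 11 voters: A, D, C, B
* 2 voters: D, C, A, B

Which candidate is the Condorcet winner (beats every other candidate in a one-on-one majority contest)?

D vs A: 28–27
D vs B: 32–23
D vs C: 28–27
D beats every other candidate.

D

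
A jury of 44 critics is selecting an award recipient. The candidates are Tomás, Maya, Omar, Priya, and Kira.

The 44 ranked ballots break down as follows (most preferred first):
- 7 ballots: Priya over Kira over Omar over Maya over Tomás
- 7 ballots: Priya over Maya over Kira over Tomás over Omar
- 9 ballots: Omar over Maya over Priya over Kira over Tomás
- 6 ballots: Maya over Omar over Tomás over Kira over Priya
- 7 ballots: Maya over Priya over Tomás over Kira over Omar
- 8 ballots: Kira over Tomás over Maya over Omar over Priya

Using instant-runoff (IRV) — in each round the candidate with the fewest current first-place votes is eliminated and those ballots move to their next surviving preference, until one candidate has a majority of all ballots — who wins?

Maya

Round 1: Tomás 0, Maya 13, Omar 9, Priya 14, Kira 8. Tomás eliminated.
Round 2: Maya 13, Omar 9, Priya 14, Kira 8. Kira eliminated.
Round 3: Maya 21, Omar 9, Priya 14. Omar eliminated.
Round 4: Maya 30, Priya 14. Maya has a majority (≥23).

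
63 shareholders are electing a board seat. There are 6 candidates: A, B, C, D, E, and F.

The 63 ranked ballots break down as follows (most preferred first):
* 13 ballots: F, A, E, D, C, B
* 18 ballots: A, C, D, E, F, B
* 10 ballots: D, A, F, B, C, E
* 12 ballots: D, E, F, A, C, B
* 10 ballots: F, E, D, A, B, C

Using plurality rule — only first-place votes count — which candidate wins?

First-place votes: A 18, B 0, C 0, D 22, E 0, F 23.

F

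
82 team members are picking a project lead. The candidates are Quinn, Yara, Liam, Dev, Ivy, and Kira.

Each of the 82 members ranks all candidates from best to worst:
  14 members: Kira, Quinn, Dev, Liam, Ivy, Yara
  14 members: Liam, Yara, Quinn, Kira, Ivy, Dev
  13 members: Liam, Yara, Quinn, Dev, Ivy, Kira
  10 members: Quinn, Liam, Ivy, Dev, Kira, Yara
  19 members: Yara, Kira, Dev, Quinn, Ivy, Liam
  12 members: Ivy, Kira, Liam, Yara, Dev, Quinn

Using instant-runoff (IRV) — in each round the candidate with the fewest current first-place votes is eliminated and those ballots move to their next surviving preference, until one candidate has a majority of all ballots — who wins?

Round 1: Quinn 10, Yara 19, Liam 27, Dev 0, Ivy 12, Kira 14. Dev eliminated.
Round 2: Quinn 10, Yara 19, Liam 27, Ivy 12, Kira 14. Quinn eliminated.
Round 3: Yara 19, Liam 37, Ivy 12, Kira 14. Ivy eliminated.
Round 4: Yara 19, Liam 37, Kira 26. Yara eliminated.
Round 5: Liam 37, Kira 45. Kira has a majority (≥42).

Kira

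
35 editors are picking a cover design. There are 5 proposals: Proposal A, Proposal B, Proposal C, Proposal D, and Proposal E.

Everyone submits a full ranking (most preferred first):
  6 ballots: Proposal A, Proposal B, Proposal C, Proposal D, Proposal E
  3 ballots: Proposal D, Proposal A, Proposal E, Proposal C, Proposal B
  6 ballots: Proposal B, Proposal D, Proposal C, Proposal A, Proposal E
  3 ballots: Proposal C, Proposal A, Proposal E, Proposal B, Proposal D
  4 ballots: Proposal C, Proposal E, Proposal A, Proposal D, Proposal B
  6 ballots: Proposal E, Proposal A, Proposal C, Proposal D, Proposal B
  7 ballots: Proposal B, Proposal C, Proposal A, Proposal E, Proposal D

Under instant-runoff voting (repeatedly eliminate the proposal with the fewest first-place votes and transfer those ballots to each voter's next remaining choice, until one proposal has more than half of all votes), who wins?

Round 1: Proposal A 6, Proposal B 13, Proposal C 7, Proposal D 3, Proposal E 6. Proposal D eliminated.
Round 2: Proposal A 9, Proposal B 13, Proposal C 7, Proposal E 6. Proposal E eliminated.
Round 3: Proposal A 15, Proposal B 13, Proposal C 7. Proposal C eliminated.
Round 4: Proposal A 22, Proposal B 13. Proposal A has a majority (≥18).

Proposal A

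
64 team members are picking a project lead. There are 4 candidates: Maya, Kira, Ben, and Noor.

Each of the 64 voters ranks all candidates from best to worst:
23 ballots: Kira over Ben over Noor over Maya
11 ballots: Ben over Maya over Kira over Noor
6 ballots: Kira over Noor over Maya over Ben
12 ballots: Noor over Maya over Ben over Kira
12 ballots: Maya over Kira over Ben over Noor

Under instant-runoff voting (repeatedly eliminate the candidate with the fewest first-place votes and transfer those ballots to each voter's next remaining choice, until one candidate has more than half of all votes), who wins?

Round 1: Maya 12, Kira 29, Ben 11, Noor 12. Ben eliminated.
Round 2: Maya 23, Kira 29, Noor 12. Noor eliminated.
Round 3: Maya 35, Kira 29. Maya has a majority (≥33).

Maya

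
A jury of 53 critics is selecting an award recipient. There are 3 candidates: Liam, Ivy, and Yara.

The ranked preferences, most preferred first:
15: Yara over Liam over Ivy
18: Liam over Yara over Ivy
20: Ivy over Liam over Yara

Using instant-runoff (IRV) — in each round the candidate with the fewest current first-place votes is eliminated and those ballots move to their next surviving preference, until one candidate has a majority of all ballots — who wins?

Liam

Round 1: Liam 18, Ivy 20, Yara 15. Yara eliminated.
Round 2: Liam 33, Ivy 20. Liam has a majority (≥27).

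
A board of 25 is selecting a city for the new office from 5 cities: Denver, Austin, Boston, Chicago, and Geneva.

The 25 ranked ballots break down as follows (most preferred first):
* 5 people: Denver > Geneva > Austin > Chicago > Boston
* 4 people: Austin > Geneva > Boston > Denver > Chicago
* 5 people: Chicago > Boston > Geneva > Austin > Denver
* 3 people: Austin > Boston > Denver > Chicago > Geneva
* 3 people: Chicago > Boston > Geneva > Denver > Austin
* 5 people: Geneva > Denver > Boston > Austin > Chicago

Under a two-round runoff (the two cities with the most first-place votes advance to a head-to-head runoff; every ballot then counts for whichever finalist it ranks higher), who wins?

Austin

Round 1 first-place votes: Denver 5, Austin 7, Boston 0, Chicago 8, Geneva 5. Chicago and Austin advance.
Runoff: Chicago is ranked above Austin on 8 ballots, Austin above Chicago on 17.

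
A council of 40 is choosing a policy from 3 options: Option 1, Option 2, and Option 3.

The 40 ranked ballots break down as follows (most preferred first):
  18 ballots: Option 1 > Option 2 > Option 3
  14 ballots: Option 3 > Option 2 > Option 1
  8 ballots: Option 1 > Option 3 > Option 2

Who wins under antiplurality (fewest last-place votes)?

Option 2

Last-place votes: Option 1 14, Option 2 8, Option 3 18.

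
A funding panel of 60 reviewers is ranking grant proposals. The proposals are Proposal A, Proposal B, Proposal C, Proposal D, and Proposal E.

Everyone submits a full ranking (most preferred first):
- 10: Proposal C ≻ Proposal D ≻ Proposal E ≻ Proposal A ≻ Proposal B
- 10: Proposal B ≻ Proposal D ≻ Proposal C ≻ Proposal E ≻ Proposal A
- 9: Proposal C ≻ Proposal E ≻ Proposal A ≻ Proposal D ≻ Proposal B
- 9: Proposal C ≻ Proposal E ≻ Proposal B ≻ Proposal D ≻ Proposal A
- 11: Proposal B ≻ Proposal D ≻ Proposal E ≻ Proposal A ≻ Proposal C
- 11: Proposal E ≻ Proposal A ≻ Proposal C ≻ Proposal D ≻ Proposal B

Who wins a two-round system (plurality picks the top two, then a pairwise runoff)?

Proposal C

Round 1 first-place votes: Proposal A 0, Proposal B 21, Proposal C 28, Proposal D 0, Proposal E 11. Proposal C and Proposal B advance.
Runoff: Proposal C is ranked above Proposal B on 39 ballots, Proposal B above Proposal C on 21.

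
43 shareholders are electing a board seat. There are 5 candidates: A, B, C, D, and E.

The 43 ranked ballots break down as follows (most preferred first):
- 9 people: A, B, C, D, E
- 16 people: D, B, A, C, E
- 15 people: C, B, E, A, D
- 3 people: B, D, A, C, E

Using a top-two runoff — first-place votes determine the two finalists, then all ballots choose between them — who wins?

C

Round 1 first-place votes: A 9, B 3, C 15, D 16, E 0. D and C advance.
Runoff: D is ranked above C on 19 ballots, C above D on 24.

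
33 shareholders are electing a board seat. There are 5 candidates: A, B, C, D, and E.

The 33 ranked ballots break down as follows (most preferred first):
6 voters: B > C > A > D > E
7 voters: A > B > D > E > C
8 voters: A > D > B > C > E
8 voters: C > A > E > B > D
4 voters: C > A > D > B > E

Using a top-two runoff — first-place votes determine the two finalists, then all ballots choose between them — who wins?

Round 1 first-place votes: A 15, B 6, C 12, D 0, E 0. A and C advance.
Runoff: A is ranked above C on 15 ballots, C above A on 18.

C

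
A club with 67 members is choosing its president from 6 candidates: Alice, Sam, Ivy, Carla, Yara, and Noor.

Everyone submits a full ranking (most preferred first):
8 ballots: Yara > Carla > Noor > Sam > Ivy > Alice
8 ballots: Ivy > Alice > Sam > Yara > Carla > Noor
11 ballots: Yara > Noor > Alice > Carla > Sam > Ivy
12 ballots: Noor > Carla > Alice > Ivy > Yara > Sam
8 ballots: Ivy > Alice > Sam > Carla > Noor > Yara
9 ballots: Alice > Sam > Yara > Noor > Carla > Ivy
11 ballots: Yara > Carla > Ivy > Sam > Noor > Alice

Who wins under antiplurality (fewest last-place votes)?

Carla

Last-place votes: Alice 19, Sam 12, Ivy 20, Carla 0, Yara 8, Noor 8.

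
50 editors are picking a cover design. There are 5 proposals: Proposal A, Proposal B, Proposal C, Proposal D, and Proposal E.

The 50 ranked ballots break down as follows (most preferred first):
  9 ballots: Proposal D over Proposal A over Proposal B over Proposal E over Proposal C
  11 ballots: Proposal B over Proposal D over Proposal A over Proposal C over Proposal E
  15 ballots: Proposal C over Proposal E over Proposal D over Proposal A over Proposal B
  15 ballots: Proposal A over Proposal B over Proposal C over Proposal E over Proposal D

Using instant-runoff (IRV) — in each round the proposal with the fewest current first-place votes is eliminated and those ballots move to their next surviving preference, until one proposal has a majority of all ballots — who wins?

Round 1: Proposal A 15, Proposal B 11, Proposal C 15, Proposal D 9, Proposal E 0. Proposal E eliminated.
Round 2: Proposal A 15, Proposal B 11, Proposal C 15, Proposal D 9. Proposal D eliminated.
Round 3: Proposal A 24, Proposal B 11, Proposal C 15. Proposal B eliminated.
Round 4: Proposal A 35, Proposal C 15. Proposal A has a majority (≥26).

Proposal A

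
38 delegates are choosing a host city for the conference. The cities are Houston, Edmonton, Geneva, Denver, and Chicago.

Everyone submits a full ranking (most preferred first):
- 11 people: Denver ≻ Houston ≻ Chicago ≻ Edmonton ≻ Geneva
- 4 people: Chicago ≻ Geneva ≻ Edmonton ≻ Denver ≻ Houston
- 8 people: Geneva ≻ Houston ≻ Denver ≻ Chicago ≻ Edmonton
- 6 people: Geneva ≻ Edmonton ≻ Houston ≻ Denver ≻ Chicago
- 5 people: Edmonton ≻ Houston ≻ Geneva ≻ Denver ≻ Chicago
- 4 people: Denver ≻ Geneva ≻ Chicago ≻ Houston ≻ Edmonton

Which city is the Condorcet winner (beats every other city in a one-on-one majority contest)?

Geneva

Geneva vs Houston: 22–16
Geneva vs Edmonton: 22–16
Geneva vs Denver: 23–15
Geneva vs Chicago: 23–15
Geneva beats every other city.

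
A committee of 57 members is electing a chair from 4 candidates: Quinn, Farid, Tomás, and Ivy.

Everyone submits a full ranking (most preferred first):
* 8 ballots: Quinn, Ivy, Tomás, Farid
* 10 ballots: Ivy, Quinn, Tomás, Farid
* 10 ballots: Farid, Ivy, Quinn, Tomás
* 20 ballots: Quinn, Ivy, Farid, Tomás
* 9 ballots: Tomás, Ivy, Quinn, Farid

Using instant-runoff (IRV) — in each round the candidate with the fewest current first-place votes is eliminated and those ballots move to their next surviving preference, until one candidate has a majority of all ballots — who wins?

Round 1: Quinn 28, Farid 10, Tomás 9, Ivy 10. Tomás eliminated.
Round 2: Quinn 28, Farid 10, Ivy 19. Farid eliminated.
Round 3: Quinn 28, Ivy 29. Ivy has a majority (≥29).

Ivy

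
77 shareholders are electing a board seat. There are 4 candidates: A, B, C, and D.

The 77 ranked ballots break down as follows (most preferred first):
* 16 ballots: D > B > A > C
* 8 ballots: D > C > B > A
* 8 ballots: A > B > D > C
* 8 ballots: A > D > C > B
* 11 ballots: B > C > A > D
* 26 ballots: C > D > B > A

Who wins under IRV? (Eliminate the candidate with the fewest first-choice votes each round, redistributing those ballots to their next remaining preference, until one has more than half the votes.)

D

Round 1: A 16, B 11, C 26, D 24. B eliminated.
Round 2: A 16, C 37, D 24. A eliminated.
Round 3: C 37, D 40. D has a majority (≥39).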